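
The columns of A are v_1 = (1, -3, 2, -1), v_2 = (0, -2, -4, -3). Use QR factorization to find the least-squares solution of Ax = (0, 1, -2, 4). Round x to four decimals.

x = (-0.7212, -0.1820)

q_1 = v_1/‖v_1‖ = (1, -3, 2, -1)/3.8730 = (0.2582, -0.7746, 0.5164, -0.2582).
r_{12} = q_1·v_2 = 0.2582.
u_2 = v_2 − 0.2582·q_1 = (-0.0667, -1.8000, -4.1333, -2.9333).
‖u_2‖ = 5.3790, so q_2 = (-0.0124, -0.3346, -0.7684, -0.5453).
Qᵀb = (-2.8402, -0.9791).
Back-substitute: x_2 = -0.9791/5.3790 = -0.1820.
x_1 = (-2.8402 − 0.2582·(-0.1820))/3.8730 = -0.7212.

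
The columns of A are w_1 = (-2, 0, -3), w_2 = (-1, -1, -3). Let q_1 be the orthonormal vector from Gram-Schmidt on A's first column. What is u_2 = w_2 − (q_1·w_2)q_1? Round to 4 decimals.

w_1 = (-2, 0, -3); ‖w_1‖ = 3.6056, so q_1 = (-0.5547, 0.0000, -0.8321).
q_1·w_2 = (-0.5547)·(-1) + 0.0000·(-1) + (-0.8321)·(-3) = 3.0509.
u_2 = w_2 − 3.0509·q_1 = (0.6923, -1.0000, -0.4615).

u_2 = (0.6923, -1.0000, -0.4615)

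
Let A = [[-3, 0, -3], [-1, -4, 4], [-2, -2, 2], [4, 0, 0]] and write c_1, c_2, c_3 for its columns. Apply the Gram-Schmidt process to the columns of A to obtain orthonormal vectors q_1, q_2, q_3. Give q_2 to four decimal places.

q_2 = (0.1893, -0.8832, -0.3470, -0.2524)

c_1 = (-3, -1, -2, 4); ‖c_1‖ = 5.4772, so q_1 = (-0.5477, -0.1826, -0.3651, 0.7303).
q_1·c_2 = (-0.5477)·0 + (-0.1826)·(-4) + (-0.3651)·(-2) + 0.7303·0 = 1.4606.
u_2 = c_2 − 1.4606·q_1 = (0.8000, -3.7333, -1.4667, -1.0667).
‖u_2‖ = 4.2269, so q_2 = (0.1893, -0.8832, -0.3470, -0.2524).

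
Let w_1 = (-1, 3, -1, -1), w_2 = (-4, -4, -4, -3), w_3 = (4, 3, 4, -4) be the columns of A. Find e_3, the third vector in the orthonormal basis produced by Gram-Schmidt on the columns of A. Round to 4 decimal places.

w_1 = (-1, 3, -1, -1); ‖w_1‖ = 3.4641, so e_1 = (-0.2887, 0.8660, -0.2887, -0.2887).
e_1·w_2 = (-0.2887)·(-4) + 0.8660·(-4) + (-0.2887)·(-4) + (-0.2887)·(-3) = -0.2887.
u_2 = w_2 + 0.2887·e_1 = (-4.0833, -3.7500, -4.0833, -3.0833).
‖u_2‖ = 7.5443, so e_2 = (-0.5412, -0.4971, -0.5412, -0.4087).
e_1·w_3 = (-0.2887)·4 + 0.8660·3 + (-0.2887)·4 + (-0.2887)·(-4) = 1.4434; e_2·w_3 = (-0.5412)·4 + (-0.4971)·3 + (-0.5412)·4 + (-0.4087)·(-4) = -4.1864.
u_3 = w_3 − 1.4434·e_1 + 4.1864·e_2 = (2.1508, -0.3309, 2.1508, -5.2943).
‖u_3‖ = 6.1148, so e_3 = (0.3517, -0.0541, 0.3517, -0.8658).

e_3 = (0.3517, -0.0541, 0.3517, -0.8658)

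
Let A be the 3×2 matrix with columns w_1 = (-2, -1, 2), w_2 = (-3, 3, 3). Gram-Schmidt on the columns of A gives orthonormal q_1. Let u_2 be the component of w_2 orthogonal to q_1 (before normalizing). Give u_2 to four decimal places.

w_1 = (-2, -1, 2); ‖w_1‖ = 3.0000, so q_1 = (-0.6667, -0.3333, 0.6667).
q_1·w_2 = (-0.6667)·(-3) + (-0.3333)·3 + 0.6667·3 = 3.0000.
u_2 = w_2 − 3.0000·q_1 = (-1.0000, 4.0000, 1.0000).

u_2 = (-1.0000, 4.0000, 1.0000)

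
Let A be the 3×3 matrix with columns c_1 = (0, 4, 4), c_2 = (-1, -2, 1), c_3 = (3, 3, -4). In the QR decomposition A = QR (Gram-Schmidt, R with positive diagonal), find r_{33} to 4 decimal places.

c_1 = (0, 4, 4); ‖c_1‖ = 5.6569, so e_1 = (0.0000, 0.7071, 0.7071).
e_1·c_2 = 0.0000·(-1) + 0.7071·(-2) + 0.7071·1 = -0.7071.
u_2 = c_2 + 0.7071·e_1 = (-1.0000, -1.5000, 1.5000).
‖u_2‖ = 2.3452, so e_2 = (-0.4264, -0.6396, 0.6396).
e_1·c_3 = 0.0000·3 + 0.7071·3 + 0.7071·(-4) = -0.7071; e_2·c_3 = (-0.4264)·3 + (-0.6396)·3 + 0.6396·(-4) = -5.7564.
u_3 = c_3 + 0.7071·e_1 + 5.7564·e_2 = (0.5455, -0.1818, 0.1818).
r_{33} = ‖u_3‖ = 0.6030.

r_{33} = 0.6030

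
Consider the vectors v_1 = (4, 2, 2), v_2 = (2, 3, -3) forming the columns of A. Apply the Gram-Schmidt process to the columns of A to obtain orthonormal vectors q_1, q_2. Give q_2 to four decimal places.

v_1 = (4, 2, 2); ‖v_1‖ = 4.8990, so q_1 = (0.8165, 0.4082, 0.4082).
q_1·v_2 = 0.8165·2 + 0.4082·3 + 0.4082·(-3) = 1.6330.
u_2 = v_2 − 1.6330·q_1 = (0.6667, 2.3333, -3.6667).
‖u_2‖ = 4.3970, so q_2 = (0.1516, 0.5307, -0.8339).

q_2 = (0.1516, 0.5307, -0.8339)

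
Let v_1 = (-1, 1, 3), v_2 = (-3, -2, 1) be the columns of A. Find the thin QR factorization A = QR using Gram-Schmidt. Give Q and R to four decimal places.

Q = [[-0.3015, -0.7443], [0.3015, -0.6673], [0.9045, -0.0257]], R = [[3.3166, 1.2060], [0.0000, 3.5420]]

q_1 = v_1/‖v_1‖ = (-1, 1, 3)/3.3166 = (-0.3015, 0.3015, 0.9045).
r_{12} = q_1·v_2 = 1.2060.
u_2 = v_2 − 1.2060·q_1 = (-2.6364, -2.3636, -0.0909).
‖u_2‖ = 3.5420, so q_2 = (-0.7443, -0.6673, -0.0257).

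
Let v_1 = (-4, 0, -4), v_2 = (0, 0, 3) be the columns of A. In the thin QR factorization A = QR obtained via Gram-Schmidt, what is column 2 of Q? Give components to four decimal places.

v_1 = (-4, 0, -4); ‖v_1‖ = 5.6569, so e_1 = (-0.7071, 0.0000, -0.7071).
e_1·v_2 = (-0.7071)·0 + 0.0000·0 + (-0.7071)·3 = -2.1213.
u_2 = v_2 + 2.1213·e_1 = (-1.5000, 0.0000, 1.5000).
‖u_2‖ = 2.1213, so e_2 = (-0.7071, 0.0000, 0.7071).

e_2 = (-0.7071, 0.0000, 0.7071)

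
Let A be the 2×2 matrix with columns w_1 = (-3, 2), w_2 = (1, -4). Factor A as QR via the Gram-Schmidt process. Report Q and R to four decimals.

q_1 = w_1/‖w_1‖ = (-3, 2)/3.6056 = (-0.8321, 0.5547).
r_{12} = q_1·w_2 = -3.0509.
u_2 = w_2 + 3.0509·q_1 = (-1.5385, -2.3077).
‖u_2‖ = 2.7735, so q_2 = (-0.5547, -0.8321).

Q = [[-0.8321, -0.5547], [0.5547, -0.8321]], R = [[3.6056, -3.0509], [0.0000, 2.7735]]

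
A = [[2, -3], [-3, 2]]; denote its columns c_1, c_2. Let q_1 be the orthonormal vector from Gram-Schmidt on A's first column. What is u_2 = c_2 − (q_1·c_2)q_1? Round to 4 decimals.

c_1 = (2, -3); ‖c_1‖ = 3.6056, so q_1 = (0.5547, -0.8321).
q_1·c_2 = 0.5547·(-3) + (-0.8321)·2 = -3.3282.
u_2 = c_2 + 3.3282·q_1 = (-1.1538, -0.7692).

u_2 = (-1.1538, -0.7692)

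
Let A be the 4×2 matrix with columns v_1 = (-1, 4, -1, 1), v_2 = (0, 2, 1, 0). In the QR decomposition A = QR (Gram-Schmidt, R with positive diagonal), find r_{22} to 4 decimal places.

q_1 = v_1/‖v_1‖ = (-1, 4, -1, 1)/4.3589 = (-0.2294, 0.9177, -0.2294, 0.2294).
r_{12} = q_1·v_2 = 1.6059.
u_2 = v_2 − 1.6059·q_1 = (0.3684, 0.5263, 1.3684, -0.3684).
r_{22} = ‖u_2‖ = 1.5560.

r_{22} = 1.5560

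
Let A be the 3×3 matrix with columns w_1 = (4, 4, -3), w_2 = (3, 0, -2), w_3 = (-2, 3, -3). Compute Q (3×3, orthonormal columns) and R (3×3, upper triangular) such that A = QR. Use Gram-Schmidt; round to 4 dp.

w_1 = (4, 4, -3); ‖w_1‖ = 6.4031, so q_1 = (0.6247, 0.6247, -0.4685).
q_1·w_2 = 0.6247·3 + 0.6247·0 + (-0.4685)·(-2) = 2.8111.
u_2 = w_2 − 2.8111·q_1 = (1.2439, -1.7561, -0.6829).
‖u_2‖ = 2.2578, so q_2 = (0.5509, -0.7778, -0.3025).
q_1·w_3 = 0.6247·(-2) + 0.6247·3 + (-0.4685)·(-3) = 2.0303; q_2·w_3 = 0.5509·(-2) + (-0.7778)·3 + (-0.3025)·(-3) = -2.5278.
u_3 = w_3 − 2.0303·q_1 + 2.5278·q_2 = (-1.8756, -0.2344, -2.8134).
‖u_3‖ = 3.3894, so q_3 = (-0.5534, -0.0692, -0.8301).

Q = [[0.6247, 0.5509, -0.5534], [0.6247, -0.7778, -0.0692], [-0.4685, -0.3025, -0.8301]], R = [[6.4031, 2.8111, 2.0303], [0.0000, 2.2578, -2.5278], [0.0000, 0.0000, 3.3894]]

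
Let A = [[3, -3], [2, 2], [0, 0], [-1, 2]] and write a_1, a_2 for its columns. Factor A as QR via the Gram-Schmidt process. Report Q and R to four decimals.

q_1 = a_1/‖a_1‖ = (3, 2, 0, -1)/3.7417 = (0.8018, 0.5345, 0.0000, -0.2673).
r_{12} = q_1·a_2 = -1.8708.
u_2 = a_2 + 1.8708·q_1 = (-1.5000, 3.0000, 0.0000, 1.5000).
‖u_2‖ = 3.6742, so q_2 = (-0.4082, 0.8165, 0.0000, 0.4082).

Q = [[0.8018, -0.4082], [0.5345, 0.8165], [0.0000, 0.0000], [-0.2673, 0.4082]], R = [[3.7417, -1.8708], [0.0000, 3.6742]]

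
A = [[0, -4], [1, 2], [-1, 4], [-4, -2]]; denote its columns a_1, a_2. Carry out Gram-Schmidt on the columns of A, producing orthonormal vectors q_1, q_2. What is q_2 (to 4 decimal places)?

a_1 = (0, 1, -1, -4); ‖a_1‖ = 4.2426, so q_1 = (0.0000, 0.2357, -0.2357, -0.9428).
q_1·a_2 = 0.0000·(-4) + 0.2357·2 + (-0.2357)·4 + (-0.9428)·(-2) = 1.4142.
u_2 = a_2 − 1.4142·q_1 = (-4.0000, 1.6667, 4.3333, -0.6667).
‖u_2‖ = 6.1644, so q_2 = (-0.6489, 0.2704, 0.7030, -0.1081).

q_2 = (-0.6489, 0.2704, 0.7030, -0.1081)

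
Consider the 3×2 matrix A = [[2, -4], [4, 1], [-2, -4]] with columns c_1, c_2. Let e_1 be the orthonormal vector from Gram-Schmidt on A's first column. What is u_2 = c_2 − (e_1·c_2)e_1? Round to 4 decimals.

u_2 = (-4.3333, 0.3333, -3.6667)

e_1 = c_1/‖c_1‖ = (2, 4, -2)/4.8990 = (0.4082, 0.8165, -0.4082).
r_{12} = e_1·c_2 = 0.8165.
u_2 = c_2 − 0.8165·e_1 = (-4.3333, 0.3333, -3.6667).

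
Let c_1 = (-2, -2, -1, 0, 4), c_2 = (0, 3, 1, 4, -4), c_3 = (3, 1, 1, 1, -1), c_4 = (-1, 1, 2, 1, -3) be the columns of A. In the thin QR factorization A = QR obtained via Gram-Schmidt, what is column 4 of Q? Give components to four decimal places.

c_1 = (-2, -2, -1, 0, 4); ‖c_1‖ = 5.0000, so e_1 = (-0.4000, -0.4000, -0.2000, 0.0000, 0.8000).
e_1·c_2 = (-0.4000)·0 + (-0.4000)·3 + (-0.2000)·1 + 0.0000·4 + 0.8000·(-4) = -4.6000.
u_2 = c_2 + 4.6000·e_1 = (-1.8400, 1.1600, 0.0800, 4.0000, -0.3200).
‖u_2‖ = 4.5651, so e_2 = (-0.4031, 0.2541, 0.0175, 0.8762, -0.0701).
e_1·c_3 = (-0.4000)·3 + (-0.4000)·1 + (-0.2000)·1 + 0.0000·1 + 0.8000·(-1) = -2.6000; e_2·c_3 = (-0.4031)·3 + 0.2541·1 + 0.0175·1 + 0.8762·1 + (-0.0701)·(-1) = 0.0088.
u_3 = c_3 + 2.6000·e_1 − 0.0088·e_2 = (1.9635, -0.0422, 0.4798, 0.9923, 1.0806).
‖u_3‖ = 2.4980, so e_3 = (0.7860, -0.0169, 0.1921, 0.3972, 0.4326).
e_1·c_4 = (-0.4000)·(-1) + (-0.4000)·1 + (-0.2000)·2 + 0.0000·1 + 0.8000·(-3) = -2.8000; e_2·c_4 = (-0.4031)·(-1) + 0.2541·1 + 0.0175·2 + 0.8762·1 + (-0.0701)·(-3) = 1.7787; e_3·c_4 = 0.7860·(-1) + (-0.0169)·1 + 0.1921·2 + 0.3972·1 + 0.4326·(-3) = -1.3193.
u_4 = c_4 + 2.8000·e_1 − 1.7787·e_2 + 1.3193·e_3 = (-0.3660, -0.5943, 1.6623, -0.0345, -0.0646).
‖u_4‖ = 1.8043, so e_4 = (-0.2029, -0.3294, 0.9213, -0.0191, -0.0358).

e_4 = (-0.2029, -0.3294, 0.9213, -0.0191, -0.0358)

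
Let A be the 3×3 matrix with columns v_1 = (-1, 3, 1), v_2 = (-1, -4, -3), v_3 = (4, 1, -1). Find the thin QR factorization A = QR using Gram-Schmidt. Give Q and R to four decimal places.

Q = [[-0.3015, -0.7946, 0.5270], [0.9045, -0.0636, 0.4216], [0.3015, -0.6039, -0.7379]], R = [[3.3166, -4.2212, -0.6030], [0.0000, 2.8604, -2.6379], [0.0000, 0.0000, 3.2677]]

v_1 = (-1, 3, 1); ‖v_1‖ = 3.3166, so e_1 = (-0.3015, 0.9045, 0.3015).
e_1·v_2 = (-0.3015)·(-1) + 0.9045·(-4) + 0.3015·(-3) = -4.2212.
u_2 = v_2 + 4.2212·e_1 = (-2.2727, -0.1818, -1.7273).
‖u_2‖ = 2.8604, so e_2 = (-0.7946, -0.0636, -0.6039).
e_1·v_3 = (-0.3015)·4 + 0.9045·1 + 0.3015·(-1) = -0.6030; e_2·v_3 = (-0.7946)·4 + (-0.0636)·1 + (-0.6039)·(-1) = -2.6379.
u_3 = v_3 + 0.6030·e_1 + 2.6379·e_2 = (1.7222, 1.3778, -2.4111).
‖u_3‖ = 3.2677, so e_3 = (0.5270, 0.4216, -0.7379).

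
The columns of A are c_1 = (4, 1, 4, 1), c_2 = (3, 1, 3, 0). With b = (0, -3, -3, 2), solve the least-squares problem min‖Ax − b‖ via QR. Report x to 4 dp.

x = (2.5238, -3.9524)

c_1 = (4, 1, 4, 1); ‖c_1‖ = 5.8310, so q_1 = (0.6860, 0.1715, 0.6860, 0.1715).
q_1·c_2 = 0.6860·3 + 0.1715·1 + 0.6860·3 + 0.1715·0 = 4.2875.
u_2 = c_2 − 4.2875·q_1 = (0.0588, 0.2647, 0.0588, -0.7353).
‖u_2‖ = 0.7859, so q_2 = (0.0748, 0.3368, 0.0748, -0.9356).
Qᵀb = (-2.2295, -3.1062).
Back-substitute: x_2 = -3.1062/0.7859 = -3.9524.
x_1 = (-2.2295 − 4.2875·(-3.9524))/5.8310 = 2.5238.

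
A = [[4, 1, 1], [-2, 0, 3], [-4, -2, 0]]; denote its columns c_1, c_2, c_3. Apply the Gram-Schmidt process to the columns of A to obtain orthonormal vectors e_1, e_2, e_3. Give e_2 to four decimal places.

c_1 = (4, -2, -4); ‖c_1‖ = 6.0000, so e_1 = (0.6667, -0.3333, -0.6667).
e_1·c_2 = 0.6667·1 + (-0.3333)·0 + (-0.6667)·(-2) = 2.0000.
u_2 = c_2 − 2.0000·e_1 = (-0.3333, 0.6667, -0.6667).
‖u_2‖ = 1.0000, so e_2 = (-0.3333, 0.6667, -0.6667).

e_2 = (-0.3333, 0.6667, -0.6667)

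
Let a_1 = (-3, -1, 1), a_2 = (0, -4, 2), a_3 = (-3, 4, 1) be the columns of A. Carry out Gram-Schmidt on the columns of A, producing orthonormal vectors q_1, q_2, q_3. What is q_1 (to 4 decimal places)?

a_1 = (-3, -1, 1); ‖a_1‖ = 3.3166, so q_1 = (-0.9045, -0.3015, 0.3015).

q_1 = (-0.9045, -0.3015, 0.3015)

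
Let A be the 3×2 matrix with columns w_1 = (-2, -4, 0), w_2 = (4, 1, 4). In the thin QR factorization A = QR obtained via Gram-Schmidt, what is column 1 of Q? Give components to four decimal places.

e_1 = (-0.4472, -0.8944, 0.0000)

w_1 = (-2, -4, 0); ‖w_1‖ = 4.4721, so e_1 = (-0.4472, -0.8944, 0.0000).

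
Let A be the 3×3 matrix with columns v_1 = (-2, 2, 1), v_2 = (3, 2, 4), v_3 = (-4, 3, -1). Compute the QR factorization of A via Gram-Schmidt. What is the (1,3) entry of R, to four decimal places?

r_{13} = 4.3333

v_1 = (-2, 2, 1); ‖v_1‖ = 3.0000, so q_1 = (-0.6667, 0.6667, 0.3333).
r_{13} = q_1·v_3 = 4.3333.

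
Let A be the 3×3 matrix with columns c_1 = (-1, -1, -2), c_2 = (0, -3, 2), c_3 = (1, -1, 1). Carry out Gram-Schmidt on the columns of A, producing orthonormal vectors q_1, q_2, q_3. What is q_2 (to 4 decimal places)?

c_1 = (-1, -1, -2); ‖c_1‖ = 2.4495, so q_1 = (-0.4082, -0.4082, -0.8165).
q_1·c_2 = (-0.4082)·0 + (-0.4082)·(-3) + (-0.8165)·2 = -0.4082.
u_2 = c_2 + 0.4082·q_1 = (-0.1667, -3.1667, 1.6667).
‖u_2‖ = 3.5824, so q_2 = (-0.0465, -0.8840, 0.4652).

q_2 = (-0.0465, -0.8840, 0.4652)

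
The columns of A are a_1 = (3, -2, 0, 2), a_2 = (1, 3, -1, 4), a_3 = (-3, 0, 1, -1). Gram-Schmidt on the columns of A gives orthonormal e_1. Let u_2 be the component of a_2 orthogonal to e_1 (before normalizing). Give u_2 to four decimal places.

u_2 = (0.1176, 3.5882, -1.0000, 3.4118)

e_1 = a_1/‖a_1‖ = (3, -2, 0, 2)/4.1231 = (0.7276, -0.4851, 0.0000, 0.4851).
r_{12} = e_1·a_2 = 1.2127.
u_2 = a_2 − 1.2127·e_1 = (0.1176, 3.5882, -1.0000, 3.4118).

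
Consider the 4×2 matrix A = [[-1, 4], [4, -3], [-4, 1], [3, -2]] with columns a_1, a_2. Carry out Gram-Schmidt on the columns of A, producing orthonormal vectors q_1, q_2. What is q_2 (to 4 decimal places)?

q_2 = (0.9067, -0.1405, -0.3959, -0.0383)

a_1 = (-1, 4, -4, 3); ‖a_1‖ = 6.4807, so q_1 = (-0.1543, 0.6172, -0.6172, 0.4629).
q_1·a_2 = (-0.1543)·4 + 0.6172·(-3) + (-0.6172)·1 + 0.4629·(-2) = -4.0119.
u_2 = a_2 + 4.0119·q_1 = (3.3810, -0.5238, -1.4762, -0.1429).
‖u_2‖ = 3.7289, so q_2 = (0.9067, -0.1405, -0.3959, -0.0383).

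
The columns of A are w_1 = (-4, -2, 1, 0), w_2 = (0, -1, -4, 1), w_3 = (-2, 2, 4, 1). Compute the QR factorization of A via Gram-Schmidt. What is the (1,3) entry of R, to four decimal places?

r_{13} = 1.7457

q_1 = w_1/‖w_1‖ = (-4, -2, 1, 0)/4.5826 = (-0.8729, -0.4364, 0.2182, 0.0000).
r_{13} = q_1·w_3 = 1.7457.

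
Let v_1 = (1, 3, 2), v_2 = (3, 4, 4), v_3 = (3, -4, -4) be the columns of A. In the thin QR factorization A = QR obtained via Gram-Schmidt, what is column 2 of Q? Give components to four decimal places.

q_1 = v_1/‖v_1‖ = (1, 3, 2)/3.7417 = (0.2673, 0.8018, 0.5345).
r_{12} = q_1·v_2 = 6.1470.
u_2 = v_2 − 6.1470·q_1 = (1.3571, -0.9286, 0.7143).
‖u_2‖ = 1.7928, so q_2 = (0.7570, -0.5179, 0.3984).

q_2 = (0.7570, -0.5179, 0.3984)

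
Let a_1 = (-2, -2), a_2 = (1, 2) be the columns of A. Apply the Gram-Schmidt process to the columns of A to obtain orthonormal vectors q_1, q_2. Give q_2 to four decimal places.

q_2 = (-0.7071, 0.7071)

a_1 = (-2, -2); ‖a_1‖ = 2.8284, so q_1 = (-0.7071, -0.7071).
q_1·a_2 = (-0.7071)·1 + (-0.7071)·2 = -2.1213.
u_2 = a_2 + 2.1213·q_1 = (-0.5000, 0.5000).
‖u_2‖ = 0.7071, so q_2 = (-0.7071, 0.7071).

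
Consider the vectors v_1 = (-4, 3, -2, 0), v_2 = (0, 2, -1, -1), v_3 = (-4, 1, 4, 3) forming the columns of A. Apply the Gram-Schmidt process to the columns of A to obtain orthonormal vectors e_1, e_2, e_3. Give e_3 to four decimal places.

e_1 = v_1/‖v_1‖ = (-4, 3, -2, 0)/5.3852 = (-0.7428, 0.5571, -0.3714, 0.0000).
r_{12} = e_1·v_2 = 1.4856.
u_2 = v_2 − 1.4856·e_1 = (1.1034, 1.1724, -0.4483, -1.0000).
‖u_2‖ = 1.9476, so e_2 = (0.5666, 0.6020, -0.2302, -0.5135).
r_{13} = e_1·v_3 = 2.0426; r_{23} = e_2·v_3 = -4.1253.
u_3 = v_3 − 2.0426·e_1 + 4.1253·e_2 = (-0.1455, 2.3455, 3.8091, 0.8818).
‖u_3‖ = 4.5617, so e_3 = (-0.0319, 0.5142, 0.8350, 0.1933).

e_3 = (-0.0319, 0.5142, 0.8350, 0.1933)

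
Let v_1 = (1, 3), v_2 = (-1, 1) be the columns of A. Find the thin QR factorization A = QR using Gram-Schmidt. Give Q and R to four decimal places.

q_1 = v_1/‖v_1‖ = (1, 3)/3.1623 = (0.3162, 0.9487).
r_{12} = q_1·v_2 = 0.6325.
u_2 = v_2 − 0.6325·q_1 = (-1.2000, 0.4000).
‖u_2‖ = 1.2649, so q_2 = (-0.9487, 0.3162).

Q = [[0.3162, -0.9487], [0.9487, 0.3162]], R = [[3.1623, 0.6325], [0.0000, 1.2649]]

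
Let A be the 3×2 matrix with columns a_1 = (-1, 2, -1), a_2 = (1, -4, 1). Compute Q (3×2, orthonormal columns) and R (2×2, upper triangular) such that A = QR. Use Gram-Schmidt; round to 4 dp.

Q = [[-0.4082, -0.5774], [0.8165, -0.5774], [-0.4082, -0.5774]], R = [[2.4495, -4.0825], [0.0000, 1.1547]]

a_1 = (-1, 2, -1); ‖a_1‖ = 2.4495, so e_1 = (-0.4082, 0.8165, -0.4082).
e_1·a_2 = (-0.4082)·1 + 0.8165·(-4) + (-0.4082)·1 = -4.0825.
u_2 = a_2 + 4.0825·e_1 = (-0.6667, -0.6667, -0.6667).
‖u_2‖ = 1.1547, so e_2 = (-0.5774, -0.5774, -0.5774).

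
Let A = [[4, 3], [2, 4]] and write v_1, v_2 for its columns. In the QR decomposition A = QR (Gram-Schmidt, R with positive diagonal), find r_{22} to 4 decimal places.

r_{22} = 2.2361

v_1 = (4, 2); ‖v_1‖ = 4.4721, so q_1 = (0.8944, 0.4472).
q_1·v_2 = 0.8944·3 + 0.4472·4 = 4.4721.
u_2 = v_2 − 4.4721·q_1 = (-1.0000, 2.0000).
r_{22} = ‖u_2‖ = 2.2361.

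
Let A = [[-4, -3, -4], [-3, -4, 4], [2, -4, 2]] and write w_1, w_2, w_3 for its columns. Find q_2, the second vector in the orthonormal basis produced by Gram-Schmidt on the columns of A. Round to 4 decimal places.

q_2 = (-0.1398, -0.4134, -0.8998)

w_1 = (-4, -3, 2); ‖w_1‖ = 5.3852, so q_1 = (-0.7428, -0.5571, 0.3714).
q_1·w_2 = (-0.7428)·(-3) + (-0.5571)·(-4) + 0.3714·(-4) = 2.9711.
u_2 = w_2 − 2.9711·q_1 = (-0.7931, -2.3448, -5.1034).
‖u_2‖ = 5.6721, so q_2 = (-0.1398, -0.4134, -0.8998).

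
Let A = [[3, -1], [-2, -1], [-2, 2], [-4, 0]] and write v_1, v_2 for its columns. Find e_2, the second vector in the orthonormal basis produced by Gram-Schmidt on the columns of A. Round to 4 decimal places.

e_2 = (-0.2382, -0.5691, 0.7412, -0.2647)

v_1 = (3, -2, -2, -4); ‖v_1‖ = 5.7446, so e_1 = (0.5222, -0.3482, -0.3482, -0.6963).
e_1·v_2 = 0.5222·(-1) + (-0.3482)·(-1) + (-0.3482)·2 + (-0.6963)·0 = -0.8704.
u_2 = v_2 + 0.8704·e_1 = (-0.5455, -1.3030, 1.6970, -0.6061).
‖u_2‖ = 2.2896, so e_2 = (-0.2382, -0.5691, 0.7412, -0.2647).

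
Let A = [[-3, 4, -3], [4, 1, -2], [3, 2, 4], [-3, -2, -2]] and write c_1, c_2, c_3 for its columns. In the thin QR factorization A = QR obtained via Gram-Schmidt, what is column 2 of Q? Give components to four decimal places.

q_2 = (0.8623, 0.1265, 0.3468, -0.3468)

c_1 = (-3, 4, 3, -3); ‖c_1‖ = 6.5574, so q_1 = (-0.4575, 0.6100, 0.4575, -0.4575).
q_1·c_2 = (-0.4575)·4 + 0.6100·1 + 0.4575·2 + (-0.4575)·(-2) = 0.6100.
u_2 = c_2 − 0.6100·q_1 = (4.2791, 0.6279, 1.7209, -1.7209).
‖u_2‖ = 4.9627, so q_2 = (0.8623, 0.1265, 0.3468, -0.3468).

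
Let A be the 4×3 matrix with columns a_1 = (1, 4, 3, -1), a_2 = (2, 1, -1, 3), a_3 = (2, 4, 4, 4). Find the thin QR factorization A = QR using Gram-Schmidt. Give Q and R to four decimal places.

Q = [[0.1925, 0.5164, -0.3485], [0.7698, 0.2582, -0.2920], [0.5774, -0.2582, 0.6923], [-0.1925, 0.7746, 0.5604]], R = [[5.1962, 0.0000, 5.0037], [0.0000, 3.8730, 4.1312], [0.0000, 0.0000, 3.1458]]

a_1 = (1, 4, 3, -1); ‖a_1‖ = 5.1962, so e_1 = (0.1925, 0.7698, 0.5774, -0.1925).
e_1·a_2 = 0.1925·2 + 0.7698·1 + 0.5774·(-1) + (-0.1925)·3 = 0.0000.
u_2 = a_2 + 0.0000·e_1 = (2.0000, 1.0000, -1.0000, 3.0000).
‖u_2‖ = 3.8730, so e_2 = (0.5164, 0.2582, -0.2582, 0.7746).
e_1·a_3 = 0.1925·2 + 0.7698·4 + 0.5774·4 + (-0.1925)·4 = 5.0037; e_2·a_3 = 0.5164·2 + 0.2582·4 + (-0.2582)·4 + 0.7746·4 = 4.1312.
u_3 = a_3 − 5.0037·e_1 − 4.1312·e_2 = (-1.0963, -0.9185, 2.1778, 1.7630).
‖u_3‖ = 3.1458, so e_3 = (-0.3485, -0.2920, 0.6923, 0.5604).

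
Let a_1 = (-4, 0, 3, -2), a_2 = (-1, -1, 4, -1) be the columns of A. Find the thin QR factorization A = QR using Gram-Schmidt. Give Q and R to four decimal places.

q_1 = a_1/‖a_1‖ = (-4, 0, 3, -2)/5.3852 = (-0.7428, 0.0000, 0.5571, -0.3714).
r_{12} = q_1·a_2 = 3.3425.
u_2 = a_2 − 3.3425·q_1 = (1.4828, -1.0000, 2.1379, 0.2414).
‖u_2‖ = 2.7978, so q_2 = (0.5300, -0.3574, 0.7642, 0.0863).

Q = [[-0.7428, 0.5300], [0.0000, -0.3574], [0.5571, 0.7642], [-0.3714, 0.0863]], R = [[5.3852, 3.3425], [0.0000, 2.7978]]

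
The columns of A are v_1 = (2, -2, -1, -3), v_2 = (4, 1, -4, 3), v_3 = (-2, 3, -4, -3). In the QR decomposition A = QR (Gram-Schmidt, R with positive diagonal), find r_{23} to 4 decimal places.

v_1 = (2, -2, -1, -3); ‖v_1‖ = 4.2426, so q_1 = (0.4714, -0.4714, -0.2357, -0.7071).
q_1·v_2 = 0.4714·4 + (-0.4714)·1 + (-0.2357)·(-4) + (-0.7071)·3 = 0.2357.
u_2 = v_2 − 0.2357·q_1 = (3.8889, 1.1111, -3.9444, 3.1667).
‖u_2‖ = 6.4765, so q_2 = (0.6005, 0.1716, -0.6090, 0.4890).
r_{23} = q_2·v_3 = 0.2831.

r_{23} = 0.2831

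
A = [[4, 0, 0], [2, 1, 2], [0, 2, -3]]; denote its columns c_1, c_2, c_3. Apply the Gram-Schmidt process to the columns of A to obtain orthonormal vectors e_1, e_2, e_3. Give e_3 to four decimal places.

e_3 = (-0.4082, 0.8165, -0.4082)

c_1 = (4, 2, 0); ‖c_1‖ = 4.4721, so e_1 = (0.8944, 0.4472, 0.0000).
e_1·c_2 = 0.8944·0 + 0.4472·1 + 0.0000·2 = 0.4472.
u_2 = c_2 − 0.4472·e_1 = (-0.4000, 0.8000, 2.0000).
‖u_2‖ = 2.1909, so e_2 = (-0.1826, 0.3651, 0.9129).
e_1·c_3 = 0.8944·0 + 0.4472·2 + 0.0000·(-3) = 0.8944; e_2·c_3 = (-0.1826)·0 + 0.3651·2 + 0.9129·(-3) = -2.0083.
u_3 = c_3 − 0.8944·e_1 + 2.0083·e_2 = (-1.1667, 2.3333, -1.1667).
‖u_3‖ = 2.8577, so e_3 = (-0.4082, 0.8165, -0.4082).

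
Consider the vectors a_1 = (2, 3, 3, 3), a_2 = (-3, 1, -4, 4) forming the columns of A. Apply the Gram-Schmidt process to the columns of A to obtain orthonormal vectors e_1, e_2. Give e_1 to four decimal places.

e_1 = (0.3592, 0.5388, 0.5388, 0.5388)

a_1 = (2, 3, 3, 3); ‖a_1‖ = 5.5678, so e_1 = (0.3592, 0.5388, 0.5388, 0.5388).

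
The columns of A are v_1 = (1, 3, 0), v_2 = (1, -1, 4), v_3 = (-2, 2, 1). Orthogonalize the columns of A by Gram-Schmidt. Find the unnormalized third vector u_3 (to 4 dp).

u_3 = (-2.4545, 0.8182, 0.8182)

v_1 = (1, 3, 0); ‖v_1‖ = 3.1623, so e_1 = (0.3162, 0.9487, 0.0000).
e_1·v_2 = 0.3162·1 + 0.9487·(-1) + 0.0000·4 = -0.6325.
u_2 = v_2 + 0.6325·e_1 = (1.2000, -0.4000, 4.0000).
‖u_2‖ = 4.1952, so e_2 = (0.2860, -0.0953, 0.9535).
e_1·v_3 = 0.3162·(-2) + 0.9487·2 + 0.0000·1 = 1.2649; e_2·v_3 = 0.2860·(-2) + (-0.0953)·2 + 0.9535·1 = 0.1907.
u_3 = v_3 − 1.2649·e_1 − 0.1907·e_2 = (-2.4545, 0.8182, 0.8182).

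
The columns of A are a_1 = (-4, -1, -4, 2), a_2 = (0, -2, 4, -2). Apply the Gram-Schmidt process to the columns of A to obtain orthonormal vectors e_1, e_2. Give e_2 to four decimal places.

a_1 = (-4, -1, -4, 2); ‖a_1‖ = 6.0828, so e_1 = (-0.6576, -0.1644, -0.6576, 0.3288).
e_1·a_2 = (-0.6576)·0 + (-0.1644)·(-2) + (-0.6576)·4 + 0.3288·(-2) = -2.9592.
u_2 = a_2 + 2.9592·e_1 = (-1.9459, -2.4865, 2.0541, -1.0270).
‖u_2‖ = 3.9043, so e_2 = (-0.4984, -0.6369, 0.5261, -0.2631).

e_2 = (-0.4984, -0.6369, 0.5261, -0.2631)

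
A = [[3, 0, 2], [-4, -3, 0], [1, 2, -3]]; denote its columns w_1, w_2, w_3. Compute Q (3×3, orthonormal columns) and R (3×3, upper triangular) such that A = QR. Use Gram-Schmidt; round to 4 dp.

w_1 = (3, -4, 1); ‖w_1‖ = 5.0990, so e_1 = (0.5883, -0.7845, 0.1961).
e_1·w_2 = 0.5883·0 + (-0.7845)·(-3) + 0.1961·2 = 2.7456.
u_2 = w_2 − 2.7456·e_1 = (-1.6154, -0.8462, 1.4615).
‖u_2‖ = 2.3370, so e_2 = (-0.6912, -0.3621, 0.6254).
e_1·w_3 = 0.5883·2 + (-0.7845)·0 + 0.1961·(-3) = 0.5883; e_2·w_3 = (-0.6912)·2 + (-0.3621)·0 + 0.6254·(-3) = -3.2586.
u_3 = w_3 − 0.5883·e_1 + 3.2586·e_2 = (-0.5986, -0.7183, -1.0775).
‖u_3‖ = 1.4266, so e_3 = (-0.4196, -0.5035, -0.7553).

Q = [[0.5883, -0.6912, -0.4196], [-0.7845, -0.3621, -0.5035], [0.1961, 0.6254, -0.7553]], R = [[5.0990, 2.7456, 0.5883], [0.0000, 2.3370, -3.2586], [0.0000, 0.0000, 1.4266]]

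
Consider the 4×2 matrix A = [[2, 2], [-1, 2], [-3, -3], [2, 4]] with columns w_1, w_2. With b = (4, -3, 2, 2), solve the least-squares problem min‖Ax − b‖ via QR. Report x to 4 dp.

e_1 = w_1/‖w_1‖ = (2, -1, -3, 2)/4.2426 = (0.4714, -0.2357, -0.7071, 0.4714).
r_{12} = e_1·w_2 = 4.4783.
u_2 = w_2 − 4.4783·e_1 = (-0.1111, 3.0556, 0.1667, 1.8889).
‖u_2‖ = 3.5978, so e_2 = (-0.0309, 0.8493, 0.0463, 0.5250).
Qᵀb = (2.1213, -1.5287).
Back-substitute: x_2 = -1.5287/3.5978 = -0.4249.
x_1 = (2.1213 − 4.4783·(-0.4249))/4.2426 = 0.9485.

x = (0.9485, -0.4249)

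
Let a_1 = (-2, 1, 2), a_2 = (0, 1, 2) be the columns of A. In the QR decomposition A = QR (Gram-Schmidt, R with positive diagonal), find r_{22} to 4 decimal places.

r_{22} = 1.4907

a_1 = (-2, 1, 2); ‖a_1‖ = 3.0000, so q_1 = (-0.6667, 0.3333, 0.6667).
q_1·a_2 = (-0.6667)·0 + 0.3333·1 + 0.6667·2 = 1.6667.
u_2 = a_2 − 1.6667·q_1 = (1.1111, 0.4444, 0.8889).
r_{22} = ‖u_2‖ = 1.4907.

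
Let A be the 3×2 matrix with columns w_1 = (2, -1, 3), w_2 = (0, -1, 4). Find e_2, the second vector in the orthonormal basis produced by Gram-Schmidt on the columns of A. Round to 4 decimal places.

w_1 = (2, -1, 3); ‖w_1‖ = 3.7417, so e_1 = (0.5345, -0.2673, 0.8018).
e_1·w_2 = 0.5345·0 + (-0.2673)·(-1) + 0.8018·4 = 3.4744.
u_2 = w_2 − 3.4744·e_1 = (-1.8571, -0.0714, 1.2143).
‖u_2‖ = 2.2200, so e_2 = (-0.8365, -0.0322, 0.5470).

e_2 = (-0.8365, -0.0322, 0.5470)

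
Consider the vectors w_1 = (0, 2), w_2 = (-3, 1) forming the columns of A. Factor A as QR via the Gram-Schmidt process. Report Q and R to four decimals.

e_1 = w_1/‖w_1‖ = (0, 2)/2.0000 = (0.0000, 1.0000).
r_{12} = e_1·w_2 = 1.0000.
u_2 = w_2 − 1.0000·e_1 = (-3.0000, 0.0000).
‖u_2‖ = 3.0000, so e_2 = (-1.0000, 0.0000).

Q = [[0.0000, -1.0000], [1.0000, 0.0000]], R = [[2.0000, 1.0000], [0.0000, 3.0000]]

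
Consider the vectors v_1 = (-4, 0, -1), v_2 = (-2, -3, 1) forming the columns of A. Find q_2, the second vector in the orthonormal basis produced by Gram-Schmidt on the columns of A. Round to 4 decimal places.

v_1 = (-4, 0, -1); ‖v_1‖ = 4.1231, so q_1 = (-0.9701, 0.0000, -0.2425).
q_1·v_2 = (-0.9701)·(-2) + 0.0000·(-3) + (-0.2425)·1 = 1.6977.
u_2 = v_2 − 1.6977·q_1 = (-0.3529, -3.0000, 1.4118).
‖u_2‖ = 3.3343, so q_2 = (-0.1059, -0.8997, 0.4234).

q_2 = (-0.1059, -0.8997, 0.4234)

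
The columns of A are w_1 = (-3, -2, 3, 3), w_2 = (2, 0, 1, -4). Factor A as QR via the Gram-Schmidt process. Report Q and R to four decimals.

w_1 = (-3, -2, 3, 3); ‖w_1‖ = 5.5678, so q_1 = (-0.5388, -0.3592, 0.5388, 0.5388).
q_1·w_2 = (-0.5388)·2 + (-0.3592)·0 + 0.5388·1 + 0.5388·(-4) = -2.6941.
u_2 = w_2 + 2.6941·q_1 = (0.5484, -0.9677, 2.4516, -2.5484).
‖u_2‖ = 3.7070, so q_2 = (0.1479, -0.2611, 0.6613, -0.6875).

Q = [[-0.5388, 0.1479], [-0.3592, -0.2611], [0.5388, 0.6613], [0.5388, -0.6875]], R = [[5.5678, -2.6941], [0.0000, 3.7070]]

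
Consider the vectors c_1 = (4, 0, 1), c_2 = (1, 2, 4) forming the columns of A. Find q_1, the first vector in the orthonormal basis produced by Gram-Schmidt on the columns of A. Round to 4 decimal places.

q_1 = (0.9701, 0.0000, 0.2425)

c_1 = (4, 0, 1); ‖c_1‖ = 4.1231, so q_1 = (0.9701, 0.0000, 0.2425).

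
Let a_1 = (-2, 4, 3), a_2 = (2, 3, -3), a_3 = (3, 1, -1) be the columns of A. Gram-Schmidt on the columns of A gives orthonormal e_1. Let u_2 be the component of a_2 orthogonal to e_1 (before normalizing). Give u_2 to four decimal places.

a_1 = (-2, 4, 3); ‖a_1‖ = 5.3852, so e_1 = (-0.3714, 0.7428, 0.5571).
e_1·a_2 = (-0.3714)·2 + 0.7428·3 + 0.5571·(-3) = -0.1857.
u_2 = a_2 + 0.1857·e_1 = (1.9310, 3.1379, -2.8966).

u_2 = (1.9310, 3.1379, -2.8966)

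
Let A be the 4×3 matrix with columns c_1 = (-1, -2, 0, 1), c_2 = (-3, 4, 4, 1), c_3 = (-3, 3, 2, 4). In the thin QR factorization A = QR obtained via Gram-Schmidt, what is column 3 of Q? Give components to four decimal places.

c_1 = (-1, -2, 0, 1); ‖c_1‖ = 2.4495, so e_1 = (-0.4082, -0.8165, 0.0000, 0.4082).
e_1·c_2 = (-0.4082)·(-3) + (-0.8165)·4 + 0.0000·4 + 0.4082·1 = -1.6330.
u_2 = c_2 + 1.6330·e_1 = (-3.6667, 2.6667, 4.0000, 1.6667).
‖u_2‖ = 6.2716, so e_2 = (-0.5846, 0.4252, 0.6378, 0.2657).
e_1·c_3 = (-0.4082)·(-3) + (-0.8165)·3 + 0.0000·2 + 0.4082·4 = 0.4082; e_2·c_3 = (-0.5846)·(-3) + 0.4252·3 + 0.6378·2 + 0.2657·4 = 5.3681.
u_3 = c_3 − 0.4082·e_1 − 5.3681·e_2 = (0.3051, 1.0508, -1.4237, 2.4068).
‖u_3‖ = 3.0028, so e_3 = (0.1016, 0.3500, -0.4741, 0.8015).

e_3 = (0.1016, 0.3500, -0.4741, 0.8015)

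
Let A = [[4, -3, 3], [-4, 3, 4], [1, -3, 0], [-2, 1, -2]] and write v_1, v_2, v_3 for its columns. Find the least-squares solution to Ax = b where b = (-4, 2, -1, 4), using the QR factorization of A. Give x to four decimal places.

x = (-0.9594, -0.0862, -0.4108)

e_1 = v_1/‖v_1‖ = (4, -4, 1, -2)/6.0828 = (0.6576, -0.6576, 0.1644, -0.3288).
r_{12} = e_1·v_2 = -4.7676.
u_2 = v_2 + 4.7676·e_1 = (0.1351, -0.1351, -2.2162, -0.5676).
‖u_2‖ = 2.2957, so e_2 = (0.0589, -0.0589, -0.9654, -0.2472).
r_{13} = e_1·v_3 = 0.0000; r_{23} = e_2·v_3 = 0.4356.
u_3 = v_3 + 0.0000·e_1 − 0.4356·e_2 = (2.9744, 4.0256, 0.4205, -1.8923).
‖u_3‖ = 5.3675, so e_3 = (0.5541, 0.7500, 0.0783, -0.3525).
Qᵀb = (-5.4252, -0.3767, -2.2051).
Back-substitute: x_3 = -2.2051/5.3675 = -0.4108.
x_2 = (-0.3767 − 0.4356·(-0.4108))/2.2957 = -0.0862.
x_1 = (-5.4252 + 4.7676·(-0.0862) + 0.0000·(-0.4108))/6.0828 = -0.9594.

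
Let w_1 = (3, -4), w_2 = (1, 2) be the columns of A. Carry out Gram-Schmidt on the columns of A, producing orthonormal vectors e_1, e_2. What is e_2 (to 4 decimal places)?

e_2 = (0.8000, 0.6000)

w_1 = (3, -4); ‖w_1‖ = 5.0000, so e_1 = (0.6000, -0.8000).
e_1·w_2 = 0.6000·1 + (-0.8000)·2 = -1.0000.
u_2 = w_2 + 1.0000·e_1 = (1.6000, 1.2000).
‖u_2‖ = 2.0000, so e_2 = (0.8000, 0.6000).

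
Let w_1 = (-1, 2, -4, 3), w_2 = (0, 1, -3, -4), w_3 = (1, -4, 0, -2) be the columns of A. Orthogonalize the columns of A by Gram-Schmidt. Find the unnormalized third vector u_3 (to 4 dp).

u_3 = (0.4871, -3.1675, -1.4716, 0.3119)

e_1 = w_1/‖w_1‖ = (-1, 2, -4, 3)/5.4772 = (-0.1826, 0.3651, -0.7303, 0.5477).
r_{12} = e_1·w_2 = 0.3651.
u_2 = w_2 − 0.3651·e_1 = (0.0667, 0.8667, -2.7333, -4.2000).
‖u_2‖ = 5.0859, so e_2 = (0.0131, 0.1704, -0.5374, -0.8258).
r_{13} = e_1·w_3 = -2.7386; r_{23} = e_2·w_3 = 0.9831.
u_3 = w_3 + 2.7386·e_1 − 0.9831·e_2 = (0.4871, -3.1675, -1.4716, 0.3119).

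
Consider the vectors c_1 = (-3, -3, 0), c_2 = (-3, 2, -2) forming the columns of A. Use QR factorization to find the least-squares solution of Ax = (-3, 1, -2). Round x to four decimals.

x = (0.1919, 0.8485)

c_1 = (-3, -3, 0); ‖c_1‖ = 4.2426, so q_1 = (-0.7071, -0.7071, 0.0000).
q_1·c_2 = (-0.7071)·(-3) + (-0.7071)·2 + 0.0000·(-2) = 0.7071.
u_2 = c_2 − 0.7071·q_1 = (-2.5000, 2.5000, -2.0000).
‖u_2‖ = 4.0620, so q_2 = (-0.6155, 0.6155, -0.4924).
Qᵀb = (1.4142, 3.4466).
Back-substitute: x_2 = 3.4466/4.0620 = 0.8485.
x_1 = (1.4142 − 0.7071·0.8485)/4.2426 = 0.1919.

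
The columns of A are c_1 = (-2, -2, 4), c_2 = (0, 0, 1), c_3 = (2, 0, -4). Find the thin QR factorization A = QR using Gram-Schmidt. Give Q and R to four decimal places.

c_1 = (-2, -2, 4); ‖c_1‖ = 4.8990, so e_1 = (-0.4082, -0.4082, 0.8165).
e_1·c_2 = (-0.4082)·0 + (-0.4082)·0 + 0.8165·1 = 0.8165.
u_2 = c_2 − 0.8165·e_1 = (0.3333, 0.3333, 0.3333).
‖u_2‖ = 0.5774, so e_2 = (0.5774, 0.5774, 0.5774).
e_1·c_3 = (-0.4082)·2 + (-0.4082)·0 + 0.8165·(-4) = -4.0825; e_2·c_3 = 0.5774·2 + 0.5774·0 + 0.5774·(-4) = -1.1547.
u_3 = c_3 + 4.0825·e_1 + 1.1547·e_2 = (1.0000, -1.0000, 0.0000).
‖u_3‖ = 1.4142, so e_3 = (0.7071, -0.7071, 0.0000).

Q = [[-0.4082, 0.5774, 0.7071], [-0.4082, 0.5774, -0.7071], [0.8165, 0.5774, 0.0000]], R = [[4.8990, 0.8165, -4.0825], [0.0000, 0.5774, -1.1547], [0.0000, 0.0000, 1.4142]]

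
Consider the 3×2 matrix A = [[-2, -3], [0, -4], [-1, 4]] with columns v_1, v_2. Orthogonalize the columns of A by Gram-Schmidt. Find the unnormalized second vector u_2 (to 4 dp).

u_2 = (-2.2000, -4.0000, 4.4000)

v_1 = (-2, 0, -1); ‖v_1‖ = 2.2361, so e_1 = (-0.8944, 0.0000, -0.4472).
e_1·v_2 = (-0.8944)·(-3) + 0.0000·(-4) + (-0.4472)·4 = 0.8944.
u_2 = v_2 − 0.8944·e_1 = (-2.2000, -4.0000, 4.4000).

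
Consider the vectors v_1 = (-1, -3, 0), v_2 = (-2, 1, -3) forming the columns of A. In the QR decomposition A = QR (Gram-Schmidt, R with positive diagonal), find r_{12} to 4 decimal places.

v_1 = (-1, -3, 0); ‖v_1‖ = 3.1623, so q_1 = (-0.3162, -0.9487, 0.0000).
r_{12} = q_1·v_2 = -0.3162.

r_{12} = -0.3162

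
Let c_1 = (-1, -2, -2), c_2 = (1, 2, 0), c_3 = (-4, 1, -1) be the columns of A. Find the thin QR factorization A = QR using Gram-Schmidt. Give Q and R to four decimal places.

Q = [[-0.3333, 0.2981, -0.8944], [-0.6667, 0.5963, 0.4472], [-0.6667, -0.7454, 0.0000]], R = [[3.0000, -1.6667, 1.3333], [0.0000, 1.4907, 0.1491], [0.0000, 0.0000, 4.0249]]

c_1 = (-1, -2, -2); ‖c_1‖ = 3.0000, so e_1 = (-0.3333, -0.6667, -0.6667).
e_1·c_2 = (-0.3333)·1 + (-0.6667)·2 + (-0.6667)·0 = -1.6667.
u_2 = c_2 + 1.6667·e_1 = (0.4444, 0.8889, -1.1111).
‖u_2‖ = 1.4907, so e_2 = (0.2981, 0.5963, -0.7454).
e_1·c_3 = (-0.3333)·(-4) + (-0.6667)·1 + (-0.6667)·(-1) = 1.3333; e_2·c_3 = 0.2981·(-4) + 0.5963·1 + (-0.7454)·(-1) = 0.1491.
u_3 = c_3 − 1.3333·e_1 − 0.1491·e_2 = (-3.6000, 1.8000, 0.0000).
‖u_3‖ = 4.0249, so e_3 = (-0.8944, 0.4472, 0.0000).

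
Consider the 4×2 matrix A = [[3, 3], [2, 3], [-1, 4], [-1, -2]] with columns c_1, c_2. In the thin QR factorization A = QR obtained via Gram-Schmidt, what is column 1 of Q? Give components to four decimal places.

q_1 = (0.7746, 0.5164, -0.2582, -0.2582)

c_1 = (3, 2, -1, -1); ‖c_1‖ = 3.8730, so q_1 = (0.7746, 0.5164, -0.2582, -0.2582).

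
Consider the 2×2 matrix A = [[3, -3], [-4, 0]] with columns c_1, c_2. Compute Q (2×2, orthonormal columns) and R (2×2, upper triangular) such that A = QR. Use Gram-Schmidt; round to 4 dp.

e_1 = c_1/‖c_1‖ = (3, -4)/5.0000 = (0.6000, -0.8000).
r_{12} = e_1·c_2 = -1.8000.
u_2 = c_2 + 1.8000·e_1 = (-1.9200, -1.4400).
‖u_2‖ = 2.4000, so e_2 = (-0.8000, -0.6000).

Q = [[0.6000, -0.8000], [-0.8000, -0.6000]], R = [[5.0000, -1.8000], [0.0000, 2.4000]]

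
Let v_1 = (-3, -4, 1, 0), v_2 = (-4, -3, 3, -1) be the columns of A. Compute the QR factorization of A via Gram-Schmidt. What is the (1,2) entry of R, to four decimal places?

r_{12} = 5.2951

q_1 = v_1/‖v_1‖ = (-3, -4, 1, 0)/5.0990 = (-0.5883, -0.7845, 0.1961, 0.0000).
r_{12} = q_1·v_2 = 5.2951.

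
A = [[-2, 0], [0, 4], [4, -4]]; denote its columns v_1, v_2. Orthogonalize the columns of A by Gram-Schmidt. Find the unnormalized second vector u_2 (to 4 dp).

u_2 = (-1.6000, 4.0000, -0.8000)

v_1 = (-2, 0, 4); ‖v_1‖ = 4.4721, so e_1 = (-0.4472, 0.0000, 0.8944).
e_1·v_2 = (-0.4472)·0 + 0.0000·4 + 0.8944·(-4) = -3.5777.
u_2 = v_2 + 3.5777·e_1 = (-1.6000, 4.0000, -0.8000).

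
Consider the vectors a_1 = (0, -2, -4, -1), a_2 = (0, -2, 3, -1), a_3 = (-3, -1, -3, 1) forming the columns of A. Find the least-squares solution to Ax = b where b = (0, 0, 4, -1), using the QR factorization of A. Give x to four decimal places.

a_1 = (0, -2, -4, -1); ‖a_1‖ = 4.5826, so e_1 = (0.0000, -0.4364, -0.8729, -0.2182).
e_1·a_2 = 0.0000·0 + (-0.4364)·(-2) + (-0.8729)·3 + (-0.2182)·(-1) = -1.5275.
u_2 = a_2 + 1.5275·e_1 = (0.0000, -2.6667, 1.6667, -1.3333).
‖u_2‖ = 3.4157, so e_2 = (0.0000, -0.7807, 0.4880, -0.3904).
e_1·a_3 = 0.0000·(-3) + (-0.4364)·(-1) + (-0.8729)·(-3) + (-0.2182)·1 = 2.8368; e_2·a_3 = 0.0000·(-3) + (-0.7807)·(-1) + 0.4880·(-3) + (-0.3904)·1 = -1.0735.
u_3 = a_3 − 2.8368·e_1 + 1.0735·e_2 = (-3.0000, -0.6000, 0.0000, 1.2000).
‖u_3‖ = 3.2863, so e_3 = (-0.9129, -0.1826, 0.0000, 0.3651).
Qᵀb = (-3.2733, 2.3422, -0.3651).
Back-substitute: x_3 = -0.3651/3.2863 = -0.1111.
x_2 = (2.3422 + 1.0735·(-0.1111))/3.4157 = 0.6508.
x_1 = (-3.2733 + 1.5275·0.6508 − 2.8368·(-0.1111))/4.5826 = -0.4286.

x = (-0.4286, 0.6508, -0.1111)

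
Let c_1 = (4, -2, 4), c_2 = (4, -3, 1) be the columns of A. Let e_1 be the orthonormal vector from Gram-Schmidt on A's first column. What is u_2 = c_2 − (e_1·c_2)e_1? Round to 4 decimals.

c_1 = (4, -2, 4); ‖c_1‖ = 6.0000, so e_1 = (0.6667, -0.3333, 0.6667).
e_1·c_2 = 0.6667·4 + (-0.3333)·(-3) + 0.6667·1 = 4.3333.
u_2 = c_2 − 4.3333·e_1 = (1.1111, -1.5556, -1.8889).

u_2 = (1.1111, -1.5556, -1.8889)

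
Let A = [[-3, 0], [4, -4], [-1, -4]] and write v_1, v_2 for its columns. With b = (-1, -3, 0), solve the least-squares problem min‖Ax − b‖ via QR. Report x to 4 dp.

x = (-0.2093, 0.2965)

v_1 = (-3, 4, -1); ‖v_1‖ = 5.0990, so q_1 = (-0.5883, 0.7845, -0.1961).
q_1·v_2 = (-0.5883)·0 + 0.7845·(-4) + (-0.1961)·(-4) = -2.3534.
u_2 = v_2 + 2.3534·q_1 = (-1.3846, -2.1538, -4.4615).
‖u_2‖ = 5.1441, so q_2 = (-0.2692, -0.4187, -0.8673).
Qᵀb = (-1.7650, 1.5253).
Back-substitute: x_2 = 1.5253/5.1441 = 0.2965.
x_1 = (-1.7650 + 2.3534·0.2965)/5.0990 = -0.2093.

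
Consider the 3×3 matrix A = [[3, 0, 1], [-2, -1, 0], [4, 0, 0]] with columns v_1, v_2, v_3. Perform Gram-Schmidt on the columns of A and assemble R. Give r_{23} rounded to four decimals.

r_{23} = -0.2228

v_1 = (3, -2, 4); ‖v_1‖ = 5.3852, so q_1 = (0.5571, -0.3714, 0.7428).
q_1·v_2 = 0.5571·0 + (-0.3714)·(-1) + 0.7428·0 = 0.3714.
u_2 = v_2 − 0.3714·q_1 = (-0.2069, -0.8621, -0.2759).
‖u_2‖ = 0.9285, so q_2 = (-0.2228, -0.9285, -0.2971).
r_{23} = q_2·v_3 = -0.2228.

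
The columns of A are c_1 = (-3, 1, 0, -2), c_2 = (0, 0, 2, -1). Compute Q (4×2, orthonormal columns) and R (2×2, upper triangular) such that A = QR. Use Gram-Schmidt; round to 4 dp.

c_1 = (-3, 1, 0, -2); ‖c_1‖ = 3.7417, so q_1 = (-0.8018, 0.2673, 0.0000, -0.5345).
q_1·c_2 = (-0.8018)·0 + 0.2673·0 + 0.0000·2 + (-0.5345)·(-1) = 0.5345.
u_2 = c_2 − 0.5345·q_1 = (0.4286, -0.1429, 2.0000, -0.7143).
‖u_2‖ = 2.1712, so q_2 = (0.1974, -0.0658, 0.9211, -0.3290).

Q = [[-0.8018, 0.1974], [0.2673, -0.0658], [0.0000, 0.9211], [-0.5345, -0.3290]], R = [[3.7417, 0.5345], [0.0000, 2.1712]]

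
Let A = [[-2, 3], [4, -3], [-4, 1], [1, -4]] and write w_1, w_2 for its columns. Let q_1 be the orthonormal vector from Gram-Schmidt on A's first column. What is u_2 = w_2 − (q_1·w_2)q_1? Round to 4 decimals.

u_2 = (1.5946, -0.1892, -1.8108, -3.2973)

w_1 = (-2, 4, -4, 1); ‖w_1‖ = 6.0828, so q_1 = (-0.3288, 0.6576, -0.6576, 0.1644).
q_1·w_2 = (-0.3288)·3 + 0.6576·(-3) + (-0.6576)·1 + 0.1644·(-4) = -4.2744.
u_2 = w_2 + 4.2744·q_1 = (1.5946, -0.1892, -1.8108, -3.2973).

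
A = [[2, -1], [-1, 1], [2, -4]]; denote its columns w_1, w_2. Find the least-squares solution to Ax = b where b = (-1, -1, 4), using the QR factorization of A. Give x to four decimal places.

x = (-1.2195, -1.6341)

q_1 = w_1/‖w_1‖ = (2, -1, 2)/3.0000 = (0.6667, -0.3333, 0.6667).
r_{12} = q_1·w_2 = -3.6667.
u_2 = w_2 + 3.6667·q_1 = (1.4444, -0.2222, -1.5556).
‖u_2‖ = 2.1344, so q_2 = (0.6768, -0.1041, -0.7288).
Qᵀb = (2.3333, -3.4879).
Back-substitute: x_2 = -3.4879/2.1344 = -1.6341.
x_1 = (2.3333 + 3.6667·(-1.6341))/3.0000 = -1.2195.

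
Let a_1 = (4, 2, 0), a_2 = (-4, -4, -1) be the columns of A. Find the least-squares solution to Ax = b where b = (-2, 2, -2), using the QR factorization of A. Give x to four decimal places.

x = (-1.0000, -0.6667)

q_1 = a_1/‖a_1‖ = (4, 2, 0)/4.4721 = (0.8944, 0.4472, 0.0000).
r_{12} = q_1·a_2 = -5.3666.
u_2 = a_2 + 5.3666·q_1 = (0.8000, -1.6000, -1.0000).
‖u_2‖ = 2.0494, so q_2 = (0.3904, -0.7807, -0.4880).
Qᵀb = (-0.8944, -1.3663).
Back-substitute: x_2 = -1.3663/2.0494 = -0.6667.
x_1 = (-0.8944 + 5.3666·(-0.6667))/4.4721 = -1.0000.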